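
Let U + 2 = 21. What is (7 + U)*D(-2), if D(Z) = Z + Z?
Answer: -104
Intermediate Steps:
U = 19 (U = -2 + 21 = 19)
D(Z) = 2*Z
(7 + U)*D(-2) = (7 + 19)*(2*(-2)) = 26*(-4) = -104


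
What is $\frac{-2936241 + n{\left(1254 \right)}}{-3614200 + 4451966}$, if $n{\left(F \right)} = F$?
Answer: $- \frac{2934987}{837766} \approx -3.5033$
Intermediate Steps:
$\frac{-2936241 + n{\left(1254 \right)}}{-3614200 + 4451966} = \frac{-2936241 + 1254}{-3614200 + 4451966} = - \frac{2934987}{837766}$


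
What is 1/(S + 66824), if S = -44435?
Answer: 1/22389 ≈ 4.4665e-5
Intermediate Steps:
1/(S + 66824) = 1/(-44435 + 66824) = 1/22389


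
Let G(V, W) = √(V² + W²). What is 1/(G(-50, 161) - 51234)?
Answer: -51234/2624894335 - √28421/2624894335 ≈ -1.9583e-5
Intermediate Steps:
1/(G(-50, 161) - 51234) = 1/(√((-50)² + 161²) - 51234) = 1/(√(2500 + 25921) - 51234) = 1/(√28421 - 51234) = 1/(-51234 + √28421)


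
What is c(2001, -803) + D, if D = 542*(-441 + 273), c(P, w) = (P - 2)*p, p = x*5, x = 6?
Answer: -31086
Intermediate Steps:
p = 30 (p = 6*5 = 30)
c(P, w) = -60 + 30*P (c(P, w) = (P - 2)*30 = (-2 + P)*30 = -60 + 30*P)
D = -91056 (D = 542*(-168) = -91056)
c(2001, -803) + D = (-60 + 30*2001) - 91056 = (-60 + 60030) - 91056 = 59970 - 91056 = -31086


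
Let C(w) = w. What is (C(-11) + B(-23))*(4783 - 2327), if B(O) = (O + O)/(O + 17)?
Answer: -24560/3 ≈ -8186.7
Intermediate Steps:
B(O) = 2*O/(17 + O) (B(O) = (2*O)/(17 + O) = 2*O/(17 + O))
(C(-11) + B(-23))*(4783 - 2327) = (-11 + 2*(-23)/(17 - 23))*(4783 - 2327) = (-11 + 2*(-23)/(-6))*2456 = (-11 + 2*(-23)*(-⅙))*2456 = (-11 + 23/3)*2456 = -10/3*2456 = -24560/3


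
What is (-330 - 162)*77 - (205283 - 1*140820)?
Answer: -102347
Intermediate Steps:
(-330 - 162)*77 - (205283 - 1*140820) = -492*77 - (205283 - 140820) = -37884 - 1*64463 = -37884 - 64463 = -102347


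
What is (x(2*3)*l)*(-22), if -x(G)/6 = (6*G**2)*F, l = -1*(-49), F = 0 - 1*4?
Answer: -5588352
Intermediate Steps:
F = -4 (F = 0 - 4 = -4)
l = 49
x(G) = 144*G**2 (x(G) = -6*6*G**2*(-4) = -(-144)*G**2 = 144*G**2)
(x(2*3)*l)*(-22) = ((144*(2*3)**2)*49)*(-22) = ((144*6**2)*49)*(-22) = ((144*36)*49)*(-22) = (5184*49)*(-22) = 254016*(-22) = -5588352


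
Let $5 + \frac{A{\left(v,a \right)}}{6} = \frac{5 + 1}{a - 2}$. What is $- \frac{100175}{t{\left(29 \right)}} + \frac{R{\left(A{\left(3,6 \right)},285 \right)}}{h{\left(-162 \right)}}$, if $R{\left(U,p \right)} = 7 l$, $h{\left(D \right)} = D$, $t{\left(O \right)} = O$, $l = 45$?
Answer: $- \frac{1804165}{522} \approx -3456.3$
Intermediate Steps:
$A{\left(v,a \right)} = -30 + \frac{36}{-2 + a}$ ($A{\left(v,a \right)} = -30 + 6 \frac{5 + 1}{a - 2} = -30 + 6 \frac{6}{-2 + a} = -30 + \frac{36}{-2 + a}$)
$R{\left(U,p \right)} = 315$ ($R{\left(U,p \right)} = 7 \cdot 45 = 315$)
$- \frac{100175}{t{\left(29 \right)}} + \frac{R{\left(A{\left(3,6 \right)},285 \right)}}{h{\left(-162 \right)}} = - \frac{100175}{29} + \frac{315}{-162} = \left(-100175\right) \frac{1}{29} + 315 \left(- \frac{1}{162}\right) = - \frac{100175}{29} - \frac{35}{18} = - \frac{1804165}{522}$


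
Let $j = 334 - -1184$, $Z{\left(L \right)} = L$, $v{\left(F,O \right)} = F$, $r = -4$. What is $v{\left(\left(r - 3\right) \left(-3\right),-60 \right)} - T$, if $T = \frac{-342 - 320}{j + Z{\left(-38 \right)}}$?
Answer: $\frac{15871}{740} \approx 21.447$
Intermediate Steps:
$j = 1518$ ($j = 334 + 1184 = 1518$)
$T = - \frac{331}{740}$ ($T = \frac{-342 - 320}{1518 - 38} = \frac{-342 - 320}{1480} = \left(-662\right) \frac{1}{1480} = - \frac{331}{740} \approx -0.4473$)
$v{\left(\left(r - 3\right) \left(-3\right),-60 \right)} - T = \left(-4 - 3\right) \left(-3\right) - - \frac{331}{740} = \left(-7\right) \left(-3\right) + \frac{331}{740} = 21 + \frac{331}{740} = \frac{15871}{740}$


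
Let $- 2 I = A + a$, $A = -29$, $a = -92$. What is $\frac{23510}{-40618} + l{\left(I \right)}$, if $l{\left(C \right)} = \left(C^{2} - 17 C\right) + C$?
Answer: $\frac{218660601}{81236} \approx 2691.7$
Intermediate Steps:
$I = \frac{121}{2}$ ($I = - \frac{-29 - 92}{2} = \left(- \frac{1}{2}\right) \left(-121\right) = \frac{121}{2} \approx 60.5$)
$l{\left(C \right)} = C^{2} - 16 C$
$\frac{23510}{-40618} + l{\left(I \right)} = \frac{23510}{-40618} + \frac{121 \left(-16 + \frac{121}{2}\right)}{2} = 23510 \left(- \frac{1}{40618}\right) + \frac{121}{2} \cdot \frac{89}{2} = - \frac{11755}{20309} + \frac{10769}{4} = \frac{218660601}{81236}$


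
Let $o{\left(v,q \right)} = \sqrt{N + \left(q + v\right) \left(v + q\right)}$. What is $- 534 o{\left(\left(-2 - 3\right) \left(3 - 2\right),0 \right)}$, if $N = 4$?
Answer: $- 534 \sqrt{29} \approx -2875.7$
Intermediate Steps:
$o{\left(v,q \right)} = \sqrt{4 + \left(q + v\right)^{2}}$ ($o{\left(v,q \right)} = \sqrt{4 + \left(q + v\right) \left(v + q\right)} = \sqrt{4 + \left(q + v\right) \left(q + v\right)} = \sqrt{4 + \left(q + v\right)^{2}}$)
$- 534 o{\left(\left(-2 - 3\right) \left(3 - 2\right),0 \right)} = - 534 \sqrt{4 + \left(0 + \left(-2 - 3\right) \left(3 - 2\right)\right)^{2}} = - 534 \sqrt{4 + \left(0 - 5\right)^{2}} = - 534 \sqrt{4 + \left(-5\right)^{2}} = - 534 \sqrt{4 + 25} = - 534 \sqrt{29}$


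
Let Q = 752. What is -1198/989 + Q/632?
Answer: -1676/78131 ≈ -0.021451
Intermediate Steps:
-1198/989 + Q/632 = -1198/989 + 752/632 = -1198*1/989 + 752*(1/632) = -1198/989 + 94/79 = -1676/78131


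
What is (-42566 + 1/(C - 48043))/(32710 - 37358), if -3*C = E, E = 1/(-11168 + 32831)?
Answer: 132902397095837/14512294822144 ≈ 9.1579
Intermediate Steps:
E = 1/21663 ≈ 4.6162e-5
C = -1/64989 (C = -⅓*1/21663 = -1/64989 ≈ -1.5387e-5)
(-42566 + 1/(C - 48043))/(32710 - 37358) = (-42566 + 1/(-1/64989 - 48043))/(32710 - 37358) = (-42566 + 1/(-3122266528/64989))/(-4648) = (-42566 - 64989/3122266528)*(-1/4648) = -132902397095837/3122266528*(-1/4648) = 132902397095837/14512294822144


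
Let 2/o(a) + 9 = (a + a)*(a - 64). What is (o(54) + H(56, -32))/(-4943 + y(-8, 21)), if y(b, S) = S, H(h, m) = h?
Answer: -30491/2680029 ≈ -0.011377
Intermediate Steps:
o(a) = 2/(-9 + 2*a*(-64 + a)) (o(a) = 2/(-9 + (a + a)*(a - 64)) = 2/(-9 + (2*a)*(-64 + a)) = 2/(-9 + 2*a*(-64 + a)))
(o(54) + H(56, -32))/(-4943 + y(-8, 21)) = (2/(-9 - 128*54 + 2*54²) + 56)/(-4943 + 21) = (2/(-9 - 6912 + 2*2916) + 56)/(-4922) = (2/(-9 - 6912 + 5832) + 56)*(-1/4922) = (2/(-1089) + 56)*(-1/4922) = (2*(-1/1089) + 56)*(-1/4922) = (-2/1089 + 56)*(-1/4922) = (60982/1089)*(-1/4922) = -30491/2680029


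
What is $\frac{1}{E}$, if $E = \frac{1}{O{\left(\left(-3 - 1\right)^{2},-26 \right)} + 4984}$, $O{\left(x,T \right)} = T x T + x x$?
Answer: $16056$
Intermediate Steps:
$O{\left(x,T \right)} = x^{2} + x T^{2}$ ($O{\left(x,T \right)} = x T^{2} + x^{2} = x^{2} + x T^{2}$)
$E = \frac{1}{16056}$ ($E = \frac{1}{\left(-3 - 1\right)^{2} \left(\left(-3 - 1\right)^{2} + \left(-26\right)^{2}\right) + 4984} = \frac{1}{\left(-4\right)^{2} \left(\left(-4\right)^{2} + 676\right) + 4984} = \frac{1}{16 \left(16 + 676\right) + 4984} = \frac{1}{16 \cdot 692 + 4984} = \frac{1}{11072 + 4984} = \frac{1}{16056} \approx 6.2282 \cdot 10^{-5}$)
$\frac{1}{E} = \frac{1}{\frac{1}{16056}} = 16056$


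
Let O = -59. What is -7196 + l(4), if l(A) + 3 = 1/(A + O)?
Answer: -395946/55 ≈ -7199.0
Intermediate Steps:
l(A) = -3 + 1/(-59 + A) (l(A) = -3 + 1/(A - 59) = -3 + 1/(-59 + A))
-7196 + l(4) = -7196 + (178 - 3*4)/(-59 + 4) = -7196 + (178 - 12)/(-55) = -7196 - 1/55*166 = -7196 - 166/55 = -395946/55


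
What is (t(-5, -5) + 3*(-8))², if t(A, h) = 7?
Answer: 289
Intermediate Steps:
(t(-5, -5) + 3*(-8))² = (7 + 3*(-8))² = (7 - 24)² = (-17)² = 289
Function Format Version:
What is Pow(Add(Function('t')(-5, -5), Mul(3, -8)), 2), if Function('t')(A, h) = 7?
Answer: 289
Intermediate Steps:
Pow(Add(Function('t')(-5, -5), Mul(3, -8)), 2) = Pow(Add(7, Mul(3, -8)), 2) = Pow(Add(7, -24), 2) = Pow(-17, 2) = 289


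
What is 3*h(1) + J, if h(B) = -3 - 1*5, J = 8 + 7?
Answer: -9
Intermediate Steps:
J = 15
h(B) = -8 (h(B) = -3 - 5 = -8)
3*h(1) + J = 3*(-8) + 15 = -24 + 15 = -9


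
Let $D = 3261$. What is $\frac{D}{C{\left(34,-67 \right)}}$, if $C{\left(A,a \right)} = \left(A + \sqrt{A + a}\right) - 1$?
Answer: $\frac{3261}{34} - \frac{1087 i \sqrt{33}}{374} \approx 95.912 - 16.696 i$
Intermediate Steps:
$C{\left(A,a \right)} = -1 + A + \sqrt{A + a}$ ($C{\left(A,a \right)} = \left(A + \sqrt{A + a}\right) - 1 = -1 + A + \sqrt{A + a}$)
$\frac{D}{C{\left(34,-67 \right)}} = \frac{3261}{-1 + 34 + \sqrt{34 - 67}} = \frac{3261}{-1 + 34 + \sqrt{-33}} = \frac{3261}{-1 + 34 + i \sqrt{33}} = \frac{3261}{33 + i \sqrt{33}}$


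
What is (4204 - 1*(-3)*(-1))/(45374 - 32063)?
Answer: 4201/13311 ≈ 0.31560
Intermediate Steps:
(4204 - 1*(-3)*(-1))/(45374 - 32063) = (4204 + 3*(-1))/13311 = (4204 - 3)*(1/13311) = 4201*(1/13311) = 4201/13311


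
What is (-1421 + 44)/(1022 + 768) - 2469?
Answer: -4420887/1790 ≈ -2469.8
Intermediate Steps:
(-1421 + 44)/(1022 + 768) - 2469 = -1377/1790 - 2469 = -4420887/1790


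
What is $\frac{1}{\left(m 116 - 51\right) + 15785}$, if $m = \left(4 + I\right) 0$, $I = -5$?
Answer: $\frac{1}{15734} \approx 6.3557 \cdot 10^{-5}$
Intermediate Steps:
$m = 0$ ($m = \left(4 - 5\right) 0 = \left(-1\right) 0 = 0$)
$\frac{1}{\left(m 116 - 51\right) + 15785} = \frac{1}{\left(0 \cdot 116 - 51\right) + 15785} = \frac{1}{\left(0 - 51\right) + 15785} = \frac{1}{-51 + 15785} = \frac{1}{15734}$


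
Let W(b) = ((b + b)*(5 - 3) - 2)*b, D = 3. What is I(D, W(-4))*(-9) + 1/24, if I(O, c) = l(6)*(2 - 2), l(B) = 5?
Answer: 1/24 ≈ 0.041667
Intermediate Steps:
W(b) = b*(-2 + 4*b) (W(b) = ((2*b)*2 - 2)*b = (4*b - 2)*b = (-2 + 4*b)*b = b*(-2 + 4*b))
I(O, c) = 0 (I(O, c) = 5*(2 - 2) = 5*0 = 0)
I(D, W(-4))*(-9) + 1/24 = 0*(-9) + 1/24 = 0 + 1/24 = 1/24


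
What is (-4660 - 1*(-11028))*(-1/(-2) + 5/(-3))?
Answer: -22288/3 ≈ -7429.3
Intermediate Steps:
(-4660 - 1*(-11028))*(-1/(-2) + 5/(-3)) = (-4660 + 11028)*(-1*(-1/2) + 5*(-1/3)) = 6368*(1/2 - 5/3) = 6368*(-7/6) = -22288/3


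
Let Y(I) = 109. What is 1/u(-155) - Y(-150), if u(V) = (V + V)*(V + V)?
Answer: -10474899/96100 ≈ -109.00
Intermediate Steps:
u(V) = 4*V² (u(V) = (2*V)*(2*V) = 4*V²)
1/u(-155) - Y(-150) = 1/(4*(-155)²) - 1*109 = 1/(4*24025) - 109 = 1/96100 - 109 = -10474899/96100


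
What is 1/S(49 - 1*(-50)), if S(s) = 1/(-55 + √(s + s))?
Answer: -55 + 3*√22 ≈ -40.929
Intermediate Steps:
S(s) = 1/(-55 + √2*√s) (S(s) = 1/(-55 + √(2*s)) = 1/(-55 + √2*√s))
1/S(49 - 1*(-50)) = 1/(1/(-55 + √2*√(49 - 1*(-50)))) = 1/(1/(-55 + √2*√(49 + 50))) = 1/(1/(-55 + √2*√99)) = 1/(1/(-55 + √2*(3*√11))) = 1/(1/(-55 + 3*√22)) = -55 + 3*√22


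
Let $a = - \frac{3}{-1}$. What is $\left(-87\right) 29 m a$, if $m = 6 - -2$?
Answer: $-60552$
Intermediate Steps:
$a = 3$ ($a = \left(-3\right) \left(-1\right) = 3$)
$m = 8$ ($m = 6 + 2 = 8$)
$\left(-87\right) 29 m a = \left(-87\right) 29 \cdot 8 \cdot 3 = \left(-2523\right) 24 = -60552$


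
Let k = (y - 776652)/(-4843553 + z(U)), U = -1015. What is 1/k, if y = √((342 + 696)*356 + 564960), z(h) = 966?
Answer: 313417073227/50265616218 + 4842587*√25958/100531232436 ≈ 6.2430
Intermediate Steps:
y = 6*√25958 (y = √(1038*356 + 564960) = √(369528 + 564960) = √934488 = 6*√25958 ≈ 966.69)
k = 776652/4842587 - 6*√25958/4842587 (k = (6*√25958 - 776652)/(-4843553 + 966) = (-776652 + 6*√25958)/(-4842587) = (-776652 + 6*√25958)*(-1/4842587) = 776652/4842587 - 6*√25958/4842587 ≈ 0.16018)
1/k = 1/(776652/4842587 - 6*√25958/4842587)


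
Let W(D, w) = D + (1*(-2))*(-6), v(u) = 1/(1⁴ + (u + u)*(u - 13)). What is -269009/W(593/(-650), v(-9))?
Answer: -174855850/7207 ≈ -24262.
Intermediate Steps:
v(u) = 1/(1 + 2*u*(-13 + u)) (v(u) = 1/(1 + (2*u)*(-13 + u)) = 1/(1 + 2*u*(-13 + u)))
W(D, w) = 12 + D (W(D, w) = D - 2*(-6) = D + 12 = 12 + D)
-269009/W(593/(-650), v(-9)) = -269009/(12 + 593/(-650)) = -269009/(12 + 593*(-1/650)) = -269009/(12 - 593/650) = -269009/7207/650 = -269009*650/7207 = -174855850/7207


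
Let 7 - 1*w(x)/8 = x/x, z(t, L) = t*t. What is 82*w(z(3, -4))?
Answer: 3936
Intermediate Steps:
z(t, L) = t²
w(x) = 48 (w(x) = 56 - 8*x/x = 56 - 8*1 = 56 - 8 = 48)
82*w(z(3, -4)) = 82*48 = 3936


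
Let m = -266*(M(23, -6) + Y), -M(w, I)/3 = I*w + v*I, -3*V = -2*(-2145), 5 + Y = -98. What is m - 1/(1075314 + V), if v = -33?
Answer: 80839839751/1073884 ≈ 75278.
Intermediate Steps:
Y = -103 (Y = -5 - 98 = -103)
V = -1430 (V = -(-2)*(-2145)/3 = -1/3*4290 = -1430)
M(w, I) = 99*I - 3*I*w (M(w, I) = -3*(I*w - 33*I) = -3*(-33*I + I*w) = 99*I - 3*I*w)
m = 75278 (m = -266*(3*(-6)*(33 - 1*23) - 103) = -266*(3*(-6)*(33 - 23) - 103) = -266*(3*(-6)*10 - 103) = -266*(-180 - 103) = -266*(-283) = 75278)
m - 1/(1075314 + V) = 75278 - 1/(1075314 - 1430) = 75278 - 1/1073884 = 80839839751/1073884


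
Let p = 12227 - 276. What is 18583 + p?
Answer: 30534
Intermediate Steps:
p = 11951
18583 + p = 18583 + 11951 = 30534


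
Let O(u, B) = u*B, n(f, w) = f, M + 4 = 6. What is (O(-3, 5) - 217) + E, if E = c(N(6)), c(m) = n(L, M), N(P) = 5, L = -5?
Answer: -237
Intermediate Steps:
M = 2 (M = -4 + 6 = 2)
O(u, B) = B*u
c(m) = -5
E = -5
(O(-3, 5) - 217) + E = (5*(-3) - 217) - 5 = (-15 - 217) - 5 = -232 - 5 = -237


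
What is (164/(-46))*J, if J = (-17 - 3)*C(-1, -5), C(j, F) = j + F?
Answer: -9840/23 ≈ -427.83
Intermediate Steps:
C(j, F) = F + j
J = 120 (J = (-17 - 3)*(-5 - 1) = -20*(-6) = 120)
(164/(-46))*J = (164/(-46))*120 = (164*(-1/46))*120 = -82/23*120 = -9840/23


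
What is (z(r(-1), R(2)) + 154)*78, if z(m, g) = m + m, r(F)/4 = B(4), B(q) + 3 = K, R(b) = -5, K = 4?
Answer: 12636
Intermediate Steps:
B(q) = 1 (B(q) = -3 + 4 = 1)
r(F) = 4 (r(F) = 4*1 = 4)
z(m, g) = 2*m
(z(r(-1), R(2)) + 154)*78 = (2*4 + 154)*78 = (8 + 154)*78 = 162*78 = 12636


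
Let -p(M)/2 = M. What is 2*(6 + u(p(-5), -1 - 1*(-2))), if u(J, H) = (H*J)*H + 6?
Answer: 44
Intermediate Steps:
p(M) = -2*M
u(J, H) = 6 + J*H² (u(J, H) = J*H² + 6 = 6 + J*H²)
2*(6 + u(p(-5), -1 - 1*(-2))) = 2*(6 + (6 + (-2*(-5))*(-1 - 1*(-2))²)) = 2*(6 + (6 + 10*(-1 + 2)²)) = 2*(6 + (6 + 10*1²)) = 2*(6 + (6 + 10*1)) = 2*(6 + (6 + 10)) = 2*(6 + 16) = 2*22 = 44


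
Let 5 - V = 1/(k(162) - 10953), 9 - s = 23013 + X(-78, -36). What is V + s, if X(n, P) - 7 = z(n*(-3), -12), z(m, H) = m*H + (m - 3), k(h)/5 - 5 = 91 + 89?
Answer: -204862011/10028 ≈ -20429.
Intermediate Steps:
k(h) = 925 (k(h) = 25 + 5*(91 + 89) = 25 + 5*180 = 25 + 900 = 925)
z(m, H) = -3 + m + H*m (z(m, H) = H*m + (-3 + m) = -3 + m + H*m)
X(n, P) = 4 + 33*n (X(n, P) = 7 + (-3 + n*(-3) - 12*n*(-3)) = 7 + (-3 - 3*n - (-36)*n) = 7 + (-3 - 3*n + 36*n) = 7 + (-3 + 33*n) = 4 + 33*n)
s = -20434 (s = 9 - (23013 + (4 + 33*(-78))) = 9 - (23013 + (4 - 2574)) = 9 - (23013 - 2570) = 9 - 1*20443 = 9 - 20443 = -20434)
V = 50141/10028 (V = 5 - 1/(925 - 10953) = 5 - 1/(-10028) = 5 - 1*(-1/10028) = 5 + 1/10028 = 50141/10028 ≈ 5.0001)
V + s = 50141/10028 - 20434 = -204862011/10028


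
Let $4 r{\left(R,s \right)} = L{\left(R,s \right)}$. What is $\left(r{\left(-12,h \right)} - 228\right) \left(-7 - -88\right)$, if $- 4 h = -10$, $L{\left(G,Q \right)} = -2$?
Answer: $- \frac{37017}{2} \approx -18509.0$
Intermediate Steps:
$h = \frac{5}{2}$ ($h = \left(- \frac{1}{4}\right) \left(-10\right) = \frac{5}{2} \approx 2.5$)
$r{\left(R,s \right)} = - \frac{1}{2}$ ($r{\left(R,s \right)} = \frac{1}{4} \left(-2\right) = - \frac{1}{2}$)
$\left(r{\left(-12,h \right)} - 228\right) \left(-7 - -88\right) = \left(- \frac{1}{2} - 228\right) \left(-7 - -88\right) = - \frac{457 \left(-7 + 88\right)}{2} = \left(- \frac{457}{2}\right) 81 = - \frac{37017}{2}$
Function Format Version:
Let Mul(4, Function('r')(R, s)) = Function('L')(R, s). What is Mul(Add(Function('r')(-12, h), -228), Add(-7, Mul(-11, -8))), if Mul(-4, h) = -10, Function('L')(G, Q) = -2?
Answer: Rational(-37017, 2) ≈ -18509.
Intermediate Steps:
h = Rational(5, 2) (h = Mul(Rational(-1, 4), -10) = Rational(5, 2) ≈ 2.5000)
Function('r')(R, s) = Rational(-1, 2) (Function('r')(R, s) = Mul(Rational(1, 4), -2) = Rational(-1, 2))
Mul(Add(Function('r')(-12, h), -228), Add(-7, Mul(-11, -8))) = Mul(Add(Rational(-1, 2), -228), Add(-7, Mul(-11, -8))) = Mul(Rational(-457, 2), Add(-7, 88)) = Mul(Rational(-457, 2), 81) = Rational(-37017, 2)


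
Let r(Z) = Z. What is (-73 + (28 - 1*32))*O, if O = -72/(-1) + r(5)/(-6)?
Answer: -32879/6 ≈ -5479.8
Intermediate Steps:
O = 427/6 (O = -72/(-1) + 5/(-6) = -72*(-1) + 5*(-⅙) = 72 - ⅚ = 427/6 ≈ 71.167)
(-73 + (28 - 1*32))*O = (-73 + (28 - 1*32))*(427/6) = (-73 + (28 - 32))*(427/6) = (-73 - 4)*(427/6) = -77*427/6 = -32879/6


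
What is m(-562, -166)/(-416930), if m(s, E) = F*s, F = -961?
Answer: -270041/208465 ≈ -1.2954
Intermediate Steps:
m(s, E) = -961*s
m(-562, -166)/(-416930) = -961*(-562)/(-416930) = 540082*(-1/416930) = -270041/208465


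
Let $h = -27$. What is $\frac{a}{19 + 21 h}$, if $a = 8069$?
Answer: $- \frac{8069}{548} \approx -14.724$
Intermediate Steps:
$\frac{a}{19 + 21 h} = \frac{8069}{19 + 21 \left(-27\right)} = \frac{8069}{19 - 567} = \frac{8069}{-548} = 8069 \left(- \frac{1}{548}\right) = - \frac{8069}{548}$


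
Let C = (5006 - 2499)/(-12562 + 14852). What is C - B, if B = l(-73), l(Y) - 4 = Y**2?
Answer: -12210063/2290 ≈ -5331.9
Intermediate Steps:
l(Y) = 4 + Y**2
B = 5333 (B = 4 + (-73)**2 = 4 + 5329 = 5333)
C = 2507/2290 ≈ 1.0948
C - B = 2507/2290 - 1*5333 = 2507/2290 - 5333 = -12210063/2290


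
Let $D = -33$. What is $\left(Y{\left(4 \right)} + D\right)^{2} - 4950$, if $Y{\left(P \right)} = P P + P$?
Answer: $-4781$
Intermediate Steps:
$Y{\left(P \right)} = P + P^{2}$ ($Y{\left(P \right)} = P^{2} + P = P + P^{2}$)
$\left(Y{\left(4 \right)} + D\right)^{2} - 4950 = \left(4 \left(1 + 4\right) - 33\right)^{2} - 4950 = \left(4 \cdot 5 - 33\right)^{2} - 4950 = \left(20 - 33\right)^{2} - 4950 = \left(-13\right)^{2} - 4950 = 169 - 4950 = -4781$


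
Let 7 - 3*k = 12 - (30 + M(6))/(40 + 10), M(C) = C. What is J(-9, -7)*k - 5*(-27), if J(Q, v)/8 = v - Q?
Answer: 8413/75 ≈ 112.17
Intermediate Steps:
J(Q, v) = -8*Q + 8*v (J(Q, v) = 8*(v - Q) = -8*Q + 8*v)
k = -107/75 (k = 7/3 - (12 - (30 + 6)/(40 + 10))/3 = 7/3 - (12 - 36/50)/3 = 7/3 - (12 - 1*18/25)/3 = 7/3 - (12 - 18/25)/3 = 7/3 - ⅓*282/25 = 7/3 - 94/25 = -107/75 ≈ -1.4267)
J(-9, -7)*k - 5*(-27) = (-8*(-9) + 8*(-7))*(-107/75) - 5*(-27) = (72 - 56)*(-107/75) + 135 = 16*(-107/75) + 135 = -1712/75 + 135 = 8413/75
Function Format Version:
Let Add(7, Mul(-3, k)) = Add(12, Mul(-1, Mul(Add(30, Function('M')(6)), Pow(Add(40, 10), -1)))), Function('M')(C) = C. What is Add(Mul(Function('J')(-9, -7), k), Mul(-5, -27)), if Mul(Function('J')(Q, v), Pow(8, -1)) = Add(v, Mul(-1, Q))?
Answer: Rational(8413, 75) ≈ 112.17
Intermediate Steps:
Function('J')(Q, v) = Add(Mul(-8, Q), Mul(8, v)) (Function('J')(Q, v) = Mul(8, Add(v, Mul(-1, Q))) = Add(Mul(-8, Q), Mul(8, v)))
k = Rational(-107, 75) (k = Add(Rational(7, 3), Mul(Rational(-1, 3), Add(12, Mul(-1, Mul(Add(30, 6), Pow(Add(40, 10), -1)))))) = Add(Rational(7, 3), Mul(Rational(-1, 3), Add(12, Mul(-1, Mul(36, Pow(50, -1)))))) = Add(Rational(7, 3), Mul(Rational(-1, 3), Add(12, Mul(-1, Mul(36, Rational(1, 50)))))) = Add(Rational(7, 3), Mul(Rational(-1, 3), Add(12, Mul(-1, Rational(18, 25))))) = Add(Rational(7, 3), Mul(Rational(-1, 3), Add(12, Rational(-18, 25)))) = Add(Rational(7, 3), Mul(Rational(-1, 3), Rational(282, 25))) = Add(Rational(7, 3), Rational(-94, 25)) = Rational(-107, 75) ≈ -1.4267)
Add(Mul(Function('J')(-9, -7), k), Mul(-5, -27)) = Add(Mul(Add(Mul(-8, -9), Mul(8, -7)), Rational(-107, 75)), Mul(-5, -27)) = Add(Mul(Add(72, -56), Rational(-107, 75)), 135) = Add(Mul(16, Rational(-107, 75)), 135) = Add(Rational(-1712, 75), 135) = Rational(8413, 75)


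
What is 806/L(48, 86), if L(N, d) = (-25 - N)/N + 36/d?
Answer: -127968/175 ≈ -731.25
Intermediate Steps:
L(N, d) = 36/d + (-25 - N)/N (L(N, d) = (-25 - N)/N + 36/d = 36/d + (-25 - N)/N)
806/L(48, 86) = 806/(-1 - 25/48 + 36/86) = 806/(-1 - 25*1/48 + 36*(1/86)) = 806/(-1 - 25/48 + 18/43) = 806/(-2275/2064) = 806*(-2064/2275) = -127968/175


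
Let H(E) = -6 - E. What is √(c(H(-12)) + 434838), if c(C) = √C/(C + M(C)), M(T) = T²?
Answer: √(767054232 + 42*√6)/42 ≈ 659.42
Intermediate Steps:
c(C) = √C/(C + C²)
√(c(H(-12)) + 434838) = √(1/(√(-6 - 1*(-12))*(1 + (-6 - 1*(-12)))) + 434838) = √(1/(√(-6 + 12)*(1 + (-6 + 12))) + 434838) = √(1/(√6*(1 + 6)) + 434838) = √((√6/6)/7 + 434838) = √((√6/6)*(⅐) + 434838) = √(√6/42 + 434838) = √(434838 + √6/42)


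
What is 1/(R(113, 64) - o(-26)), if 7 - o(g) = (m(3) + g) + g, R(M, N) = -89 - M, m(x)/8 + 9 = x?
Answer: -1/309 ≈ -0.0032362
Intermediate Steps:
m(x) = -72 + 8*x
o(g) = 55 - 2*g (o(g) = 7 - (((-72 + 8*3) + g) + g) = 7 - (((-72 + 24) + g) + g) = 7 - ((-48 + g) + g) = 7 - (-48 + 2*g) = 7 + (48 - 2*g) = 55 - 2*g)
1/(R(113, 64) - o(-26)) = 1/((-89 - 1*113) - (55 - 2*(-26))) = 1/((-89 - 113) - (55 + 52)) = 1/(-202 - 1*107) = 1/(-202 - 107) = 1/(-309) = -1/309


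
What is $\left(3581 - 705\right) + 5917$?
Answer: $8793$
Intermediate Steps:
$\left(3581 - 705\right) + 5917 = 2876 + 5917 = 8793$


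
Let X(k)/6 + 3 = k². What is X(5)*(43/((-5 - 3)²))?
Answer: 1419/16 ≈ 88.688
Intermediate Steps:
X(k) = -18 + 6*k²
X(5)*(43/((-5 - 3)²)) = (-18 + 6*5²)*(43/((-5 - 3)²)) = (-18 + 6*25)*(43/((-8)²)) = (-18 + 150)*(43/64) = 132*(43*(1/64)) = 132*(43/64) = 1419/16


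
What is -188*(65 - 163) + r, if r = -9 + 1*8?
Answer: 18423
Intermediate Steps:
r = -1 (r = -9 + 8 = -1)
-188*(65 - 163) + r = -188*(65 - 163) - 1 = -188*(-98) - 1 = 18424 - 1 = 18423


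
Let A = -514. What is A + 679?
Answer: 165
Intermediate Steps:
A + 679 = -514 + 679 = 165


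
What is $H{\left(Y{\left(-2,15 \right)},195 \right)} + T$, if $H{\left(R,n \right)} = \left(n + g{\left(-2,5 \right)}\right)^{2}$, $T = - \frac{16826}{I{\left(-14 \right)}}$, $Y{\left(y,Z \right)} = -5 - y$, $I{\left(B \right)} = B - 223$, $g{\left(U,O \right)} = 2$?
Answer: $\frac{9214559}{237} \approx 38880.0$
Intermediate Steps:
$I{\left(B \right)} = -223 + B$
$T = \frac{16826}{237}$ ($T = - \frac{16826}{-223 - 14} = - \frac{16826}{-237} = \left(-16826\right) \left(- \frac{1}{237}\right) = \frac{16826}{237} \approx 70.996$)
$H{\left(R,n \right)} = \left(2 + n\right)^{2}$ ($H{\left(R,n \right)} = \left(n + 2\right)^{2} = \left(2 + n\right)^{2}$)
$H{\left(Y{\left(-2,15 \right)},195 \right)} + T = \left(2 + 195\right)^{2} + \frac{16826}{237} = 197^{2} + \frac{16826}{237} = 38809 + \frac{16826}{237} = \frac{9214559}{237}$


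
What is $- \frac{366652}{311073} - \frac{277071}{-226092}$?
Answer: $\frac{1097407733}{23443705572} \approx 0.04681$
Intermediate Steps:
$- \frac{366652}{311073} - \frac{277071}{-226092} = \left(-366652\right) \frac{1}{311073} - - \frac{92357}{75364} = - \frac{366652}{311073} + \frac{92357}{75364} = \frac{1097407733}{23443705572}$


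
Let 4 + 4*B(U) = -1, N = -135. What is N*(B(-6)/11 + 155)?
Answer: -920025/44 ≈ -20910.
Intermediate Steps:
B(U) = -5/4 (B(U) = -1 + (1/4)*(-1) = -1 - 1/4 = -5/4)
N*(B(-6)/11 + 155) = -135*(-5/4/11 + 155) = -135*(-5/4*1/11 + 155) = -135*(-5/44 + 155) = -135*6815/44 = -920025/44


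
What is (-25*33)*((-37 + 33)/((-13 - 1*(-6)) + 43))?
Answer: 275/3 ≈ 91.667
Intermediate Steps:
(-25*33)*((-37 + 33)/((-13 - 1*(-6)) + 43)) = -(-3300)/((-13 + 6) + 43) = -(-3300)/(-7 + 43) = -(-3300)/36 = -825*(-1/9) = 275/3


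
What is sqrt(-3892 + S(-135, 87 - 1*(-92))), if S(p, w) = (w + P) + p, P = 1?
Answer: I*sqrt(3847) ≈ 62.024*I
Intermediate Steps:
S(p, w) = 1 + p + w (S(p, w) = (w + 1) + p = (1 + w) + p = 1 + p + w)
sqrt(-3892 + S(-135, 87 - 1*(-92))) = sqrt(-3892 + (1 - 135 + (87 - 1*(-92)))) = sqrt(-3892 + (1 - 135 + (87 + 92))) = sqrt(-3892 + (1 - 135 + 179)) = sqrt(-3892 + 45) = sqrt(-3847) = I*sqrt(3847)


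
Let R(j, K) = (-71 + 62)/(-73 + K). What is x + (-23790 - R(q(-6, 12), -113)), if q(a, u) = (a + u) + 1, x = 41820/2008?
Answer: -184948314/7781 ≈ -23769.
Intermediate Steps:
x = 10455/502 (x = 41820*(1/2008) = 10455/502 ≈ 20.827)
q(a, u) = 1 + a + u
R(j, K) = -9/(-73 + K)
x + (-23790 - R(q(-6, 12), -113)) = 10455/502 + (-23790 - (-9)/(-73 - 113)) = 10455/502 + (-23790 - (-9)/(-186)) = 10455/502 + (-23790 - (-9)*(-1)/186) = 10455/502 + (-23790 - 1*3/62) = 10455/502 + (-23790 - 3/62) = 10455/502 - 1474983/62 = -184948314/7781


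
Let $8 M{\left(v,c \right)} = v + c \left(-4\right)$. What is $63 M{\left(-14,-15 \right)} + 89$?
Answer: $\frac{1805}{4} \approx 451.25$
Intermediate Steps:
$M{\left(v,c \right)} = - \frac{c}{2} + \frac{v}{8}$ ($M{\left(v,c \right)} = \frac{v + c \left(-4\right)}{8} = \frac{v - 4 c}{8} = - \frac{c}{2} + \frac{v}{8}$)
$63 M{\left(-14,-15 \right)} + 89 = 63 \left(\left(- \frac{1}{2}\right) \left(-15\right) + \frac{1}{8} \left(-14\right)\right) + 89 = 63 \left(\frac{15}{2} - \frac{7}{4}\right) + 89 = 63 \cdot \frac{23}{4} + 89 = \frac{1449}{4} + 89 = \frac{1805}{4}$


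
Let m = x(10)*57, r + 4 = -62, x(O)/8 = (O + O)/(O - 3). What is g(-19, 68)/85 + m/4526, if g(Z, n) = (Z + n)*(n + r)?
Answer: 1940018/1346485 ≈ 1.4408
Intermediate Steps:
x(O) = 16*O/(-3 + O) (x(O) = 8*((O + O)/(O - 3)) = 8*((2*O)/(-3 + O)) = 8*(2*O/(-3 + O)) = 16*O/(-3 + O))
r = -66 (r = -4 - 62 = -66)
g(Z, n) = (-66 + n)*(Z + n) (g(Z, n) = (Z + n)*(n - 66) = (Z + n)*(-66 + n) = (-66 + n)*(Z + n))
m = 9120/7 (m = (16*10/(-3 + 10))*57 = (16*10/7)*57 = (16*10*(1/7))*57 = (160/7)*57 = 9120/7 ≈ 1302.9)
g(-19, 68)/85 + m/4526 = (68**2 - 66*(-19) - 66*68 - 19*68)/85 + (9120/7)/4526 = (4624 + 1254 - 4488 - 1292)*(1/85) + (9120/7)*(1/4526) = 98*(1/85) + 4560/15841 = 98/85 + 4560/15841 = 1940018/1346485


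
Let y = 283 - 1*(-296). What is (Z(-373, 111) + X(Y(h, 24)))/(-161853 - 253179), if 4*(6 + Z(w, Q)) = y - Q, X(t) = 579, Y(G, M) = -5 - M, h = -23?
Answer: -115/69172 ≈ -0.0016625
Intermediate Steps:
y = 579 (y = 283 + 296 = 579)
Z(w, Q) = 555/4 - Q/4 (Z(w, Q) = -6 + (579 - Q)/4 = -6 + (579/4 - Q/4) = 555/4 - Q/4)
(Z(-373, 111) + X(Y(h, 24)))/(-161853 - 253179) = ((555/4 - ¼*111) + 579)/(-161853 - 253179) = ((555/4 - 111/4) + 579)/(-415032) = (111 + 579)*(-1/415032) = 690*(-1/415032) = -115/69172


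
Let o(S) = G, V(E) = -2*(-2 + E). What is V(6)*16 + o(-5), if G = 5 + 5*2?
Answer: -113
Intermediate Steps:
V(E) = 4 - 2*E
G = 15 (G = 5 + 10 = 15)
o(S) = 15
V(6)*16 + o(-5) = (4 - 2*6)*16 + 15 = (4 - 12)*16 + 15 = -8*16 + 15 = -128 + 15 = -113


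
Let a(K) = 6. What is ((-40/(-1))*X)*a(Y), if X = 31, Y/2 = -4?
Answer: 7440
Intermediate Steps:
Y = -8 (Y = 2*(-4) = -8)
((-40/(-1))*X)*a(Y) = (-40/(-1)*31)*6 = (-40*(-1)*31)*6 = (40*31)*6 = 1240*6 = 7440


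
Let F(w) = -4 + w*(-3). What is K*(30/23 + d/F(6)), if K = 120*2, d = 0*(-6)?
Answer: 7200/23 ≈ 313.04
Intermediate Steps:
d = 0
F(w) = -4 - 3*w
K = 240
K*(30/23 + d/F(6)) = 240*(30/23 + 0/(-4 - 3*6)) = 240*(30*(1/23) + 0/(-4 - 18)) = 240*(30/23 + 0/(-22)) = 240*(30/23 + 0*(-1/22)) = 240*(30/23 + 0) = 240*(30/23) = 7200/23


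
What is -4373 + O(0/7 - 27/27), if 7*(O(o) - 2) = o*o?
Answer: -30596/7 ≈ -4370.9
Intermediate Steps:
O(o) = 2 + o**2/7 (O(o) = 2 + (o*o)/7 = 2 + o**2/7)
-4373 + O(0/7 - 27/27) = -4373 + (2 + (0/7 - 27/27)**2/7) = -4373 + (2 + (0*(1/7) - 27*1/27)**2/7) = -4373 + (2 + (0 - 1)**2/7) = -4373 + (2 + (1/7)*(-1)**2) = -4373 + (2 + (1/7)*1) = -4373 + (2 + 1/7) = -4373 + 15/7 = -30596/7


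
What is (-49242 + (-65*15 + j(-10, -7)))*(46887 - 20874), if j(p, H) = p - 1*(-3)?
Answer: -1306476912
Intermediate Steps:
j(p, H) = 3 + p (j(p, H) = p + 3 = 3 + p)
(-49242 + (-65*15 + j(-10, -7)))*(46887 - 20874) = (-49242 + (-65*15 + (3 - 10)))*(46887 - 20874) = (-49242 + (-975 - 7))*26013 = (-49242 - 982)*26013 = -50224*26013 = -1306476912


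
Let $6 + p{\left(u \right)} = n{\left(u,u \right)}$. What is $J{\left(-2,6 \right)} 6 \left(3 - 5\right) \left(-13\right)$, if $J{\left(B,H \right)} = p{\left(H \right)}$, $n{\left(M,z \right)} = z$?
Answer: $0$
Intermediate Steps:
$p{\left(u \right)} = -6 + u$
$J{\left(B,H \right)} = -6 + H$
$J{\left(-2,6 \right)} 6 \left(3 - 5\right) \left(-13\right) = \left(-6 + 6\right) 6 \left(3 - 5\right) \left(-13\right) = 0 \cdot 6 \left(-2\right) \left(-13\right) = 0 \left(-12\right) \left(-13\right) = 0 \left(-13\right) = 0$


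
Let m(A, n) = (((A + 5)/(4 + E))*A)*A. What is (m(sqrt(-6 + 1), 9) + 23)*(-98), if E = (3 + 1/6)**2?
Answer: -210014/101 + 3528*I*sqrt(5)/101 ≈ -2079.3 + 78.107*I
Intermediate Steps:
E = 361/36 (E = (3 + 1/6)**2 = (19/6)**2 = 361/36 ≈ 10.028)
m(A, n) = A**2*(36/101 + 36*A/505) (m(A, n) = (((A + 5)/(4 + 361/36))*A)*A = (((5 + A)/(505/36))*A)*A = (((5 + A)*(36/505))*A)*A = ((36/101 + 36*A/505)*A)*A = (A*(36/101 + 36*A/505))*A = A**2*(36/101 + 36*A/505))
(m(sqrt(-6 + 1), 9) + 23)*(-98) = (36*(sqrt(-6 + 1))**2*(5 + sqrt(-6 + 1))/505 + 23)*(-98) = (36*(sqrt(-5))**2*(5 + sqrt(-5))/505 + 23)*(-98) = (36*(I*sqrt(5))**2*(5 + I*sqrt(5))/505 + 23)*(-98) = ((36/505)*(-5)*(5 + I*sqrt(5)) + 23)*(-98) = ((-180/101 - 36*I*sqrt(5)/101) + 23)*(-98) = (2143/101 - 36*I*sqrt(5)/101)*(-98) = -210014/101 + 3528*I*sqrt(5)/101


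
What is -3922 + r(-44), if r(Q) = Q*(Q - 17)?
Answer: -1238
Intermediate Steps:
r(Q) = Q*(-17 + Q)
-3922 + r(-44) = -3922 - 44*(-17 - 44) = -3922 - 44*(-61) = -3922 + 2684 = -1238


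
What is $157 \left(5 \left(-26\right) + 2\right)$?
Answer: $-20096$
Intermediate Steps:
$157 \left(5 \left(-26\right) + 2\right) = 157 \left(-130 + 2\right) = 157 \left(-128\right) = -20096$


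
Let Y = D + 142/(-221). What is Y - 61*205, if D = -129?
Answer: -2792256/221 ≈ -12635.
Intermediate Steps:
Y = -28651/221 (Y = -129 + 142/(-221) = -129 + 142*(-1/221) = -129 - 142/221 = -28651/221 ≈ -129.64)
Y - 61*205 = -28651/221 - 61*205 = -28651/221 - 12505 = -2792256/221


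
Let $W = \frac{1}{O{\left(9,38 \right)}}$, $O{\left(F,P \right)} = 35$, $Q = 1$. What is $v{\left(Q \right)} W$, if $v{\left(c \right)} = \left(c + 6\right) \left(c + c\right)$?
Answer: $\frac{2}{5} \approx 0.4$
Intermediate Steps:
$v{\left(c \right)} = 2 c \left(6 + c\right)$ ($v{\left(c \right)} = \left(6 + c\right) 2 c = 2 c \left(6 + c\right)$)
$W = \frac{1}{35} \approx 0.028571$
$v{\left(Q \right)} W = 2 \cdot 1 \left(6 + 1\right) \frac{1}{35} = 2 \cdot 1 \cdot 7 \cdot \frac{1}{35} = 14 \cdot \frac{1}{35} = \frac{2}{5}$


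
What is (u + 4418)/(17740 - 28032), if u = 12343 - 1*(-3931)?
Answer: -5173/2573 ≈ -2.0105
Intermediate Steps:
u = 16274 (u = 12343 + 3931 = 16274)
(u + 4418)/(17740 - 28032) = (16274 + 4418)/(17740 - 28032) = 20692/(-10292) = 20692*(-1/10292) = -5173/2573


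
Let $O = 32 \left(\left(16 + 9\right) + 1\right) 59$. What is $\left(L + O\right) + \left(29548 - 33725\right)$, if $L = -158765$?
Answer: $-113854$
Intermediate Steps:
$O = 49088$ ($O = 32 \left(25 + 1\right) 59 = 32 \cdot 26 \cdot 59 = 832 \cdot 59 = 49088$)
$\left(L + O\right) + \left(29548 - 33725\right) = \left(-158765 + 49088\right) + \left(29548 - 33725\right) = -109677 - 4177 = -113854$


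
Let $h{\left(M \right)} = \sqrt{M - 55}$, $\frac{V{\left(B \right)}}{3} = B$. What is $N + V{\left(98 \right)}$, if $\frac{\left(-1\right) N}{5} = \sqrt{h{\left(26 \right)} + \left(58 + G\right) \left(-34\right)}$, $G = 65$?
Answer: $294 - 5 \sqrt{-4182 + i \sqrt{29}} \approx 293.79 - 323.34 i$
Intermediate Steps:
$V{\left(B \right)} = 3 B$
$h{\left(M \right)} = \sqrt{-55 + M}$
$N = - 5 \sqrt{-4182 + i \sqrt{29}}$ ($N = - 5 \sqrt{\sqrt{-55 + 26} + \left(58 + 65\right) \left(-34\right)} = - 5 \sqrt{\sqrt{-29} + 123 \left(-34\right)} = - 5 \sqrt{i \sqrt{29} - 4182} = - 5 \sqrt{-4182 + i \sqrt{29}} \approx -0.20818 - 323.34 i$)
$N + V{\left(98 \right)} = - 5 \sqrt{-4182 + i \sqrt{29}} + 3 \cdot 98 = - 5 \sqrt{-4182 + i \sqrt{29}} + 294 = 294 - 5 \sqrt{-4182 + i \sqrt{29}}$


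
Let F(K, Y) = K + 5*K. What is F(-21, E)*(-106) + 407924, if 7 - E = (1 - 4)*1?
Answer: 421280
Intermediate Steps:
E = 10 (E = 7 - (1 - 4) = 7 - (-3) = 7 - 1*(-3) = 7 + 3 = 10)
F(K, Y) = 6*K
F(-21, E)*(-106) + 407924 = (6*(-21))*(-106) + 407924 = -126*(-106) + 407924 = 13356 + 407924 = 421280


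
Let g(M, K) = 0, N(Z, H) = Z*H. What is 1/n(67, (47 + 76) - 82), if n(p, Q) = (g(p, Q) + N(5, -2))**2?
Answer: 1/100 ≈ 0.010000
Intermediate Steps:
N(Z, H) = H*Z
n(p, Q) = 100 (n(p, Q) = (0 - 2*5)**2 = (0 - 10)**2 = (-10)**2 = 100)
1/n(67, (47 + 76) - 82) = 1/100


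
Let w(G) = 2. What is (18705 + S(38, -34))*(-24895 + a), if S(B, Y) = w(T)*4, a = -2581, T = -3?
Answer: -514158388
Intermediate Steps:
S(B, Y) = 8 (S(B, Y) = 2*4 = 8)
(18705 + S(38, -34))*(-24895 + a) = (18705 + 8)*(-24895 - 2581) = 18713*(-27476) = -514158388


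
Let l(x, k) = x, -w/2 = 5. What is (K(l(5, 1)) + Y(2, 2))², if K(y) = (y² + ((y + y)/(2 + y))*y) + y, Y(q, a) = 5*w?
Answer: 8100/49 ≈ 165.31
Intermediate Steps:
w = -10 (w = -2*5 = -10)
Y(q, a) = -50 (Y(q, a) = 5*(-10) = -50)
K(y) = y + y² + 2*y²/(2 + y) (K(y) = (y² + ((2*y)/(2 + y))*y) + y = (y² + (2*y/(2 + y))*y) + y = (y² + 2*y²/(2 + y)) + y = y + y² + 2*y²/(2 + y))
(K(l(5, 1)) + Y(2, 2))² = (5*(2 + 5² + 5*5)/(2 + 5) - 50)² = (5*(2 + 25 + 25)/7 - 50)² = (5*(⅐)*52 - 50)² = (260/7 - 50)² = (-90/7)² = 8100/49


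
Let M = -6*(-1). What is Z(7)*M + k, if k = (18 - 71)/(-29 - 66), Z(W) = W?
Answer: 4043/95 ≈ 42.558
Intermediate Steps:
M = 6
k = 53/95 (k = -53/(-95) = -53*(-1/95) = 53/95 ≈ 0.55789)
Z(7)*M + k = 7*6 + 53/95 = 42 + 53/95 = 4043/95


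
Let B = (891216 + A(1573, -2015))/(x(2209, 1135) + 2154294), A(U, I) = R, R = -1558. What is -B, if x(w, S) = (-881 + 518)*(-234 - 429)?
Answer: -889658/2394963 ≈ -0.37147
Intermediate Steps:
A(U, I) = -1558
x(w, S) = 240669 (x(w, S) = -363*(-663) = 240669)
B = 889658/2394963 (B = (891216 - 1558)/(240669 + 2154294) = 889658/2394963 ≈ 0.37147)
-B = -1*889658/2394963 = -889658/2394963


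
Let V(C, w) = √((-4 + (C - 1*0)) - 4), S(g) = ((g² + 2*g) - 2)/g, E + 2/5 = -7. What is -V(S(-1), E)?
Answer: -I*√5 ≈ -2.2361*I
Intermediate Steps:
E = -37/5 (E = -⅖ - 7 = -37/5 ≈ -7.4000)
S(g) = (-2 + g² + 2*g)/g
V(C, w) = √(-8 + C) (V(C, w) = √((-4 + (C + 0)) - 4) = √((-4 + C) - 4) = √(-8 + C))
-V(S(-1), E) = -√(-8 + (2 - 1 - 2/(-1))) = -√(-8 + (2 - 1 - 2*(-1))) = -√(-8 + (2 - 1 + 2)) = -√(-8 + 3) = -√(-5) = -I*√5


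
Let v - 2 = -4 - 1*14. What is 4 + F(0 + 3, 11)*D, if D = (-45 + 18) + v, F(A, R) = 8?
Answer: -340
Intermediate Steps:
v = -16 (v = 2 + (-4 - 1*14) = 2 + (-4 - 14) = 2 - 18 = -16)
D = -43 (D = (-45 + 18) - 16 = -27 - 16 = -43)
4 + F(0 + 3, 11)*D = 4 + 8*(-43) = 4 - 344 = -340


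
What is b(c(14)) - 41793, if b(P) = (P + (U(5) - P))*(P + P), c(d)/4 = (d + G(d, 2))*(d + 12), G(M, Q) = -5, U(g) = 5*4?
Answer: -4353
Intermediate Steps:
U(g) = 20
c(d) = 4*(-5 + d)*(12 + d) (c(d) = 4*((d - 5)*(d + 12)) = 4*((-5 + d)*(12 + d)) = 4*(-5 + d)*(12 + d))
b(P) = 40*P (b(P) = (P + (20 - P))*(P + P) = 20*(2*P) = 40*P)
b(c(14)) - 41793 = 40*(-240 + 4*14² + 28*14) - 41793 = 40*(-240 + 4*196 + 392) - 41793 = 40*(-240 + 784 + 392) - 41793 = 40*936 - 41793 = 37440 - 41793 = -4353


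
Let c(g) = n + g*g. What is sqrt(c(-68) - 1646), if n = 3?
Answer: sqrt(2981) ≈ 54.599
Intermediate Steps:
c(g) = 3 + g**2 (c(g) = 3 + g*g = 3 + g**2)
sqrt(c(-68) - 1646) = sqrt((3 + (-68)**2) - 1646) = sqrt((3 + 4624) - 1646) = sqrt(4627 - 1646) = sqrt(2981)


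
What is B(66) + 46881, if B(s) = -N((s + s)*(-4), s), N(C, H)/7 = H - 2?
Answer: 46433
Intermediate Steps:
N(C, H) = -14 + 7*H (N(C, H) = 7*(H - 2) = 7*(-2 + H) = -14 + 7*H)
B(s) = 14 - 7*s (B(s) = -(-14 + 7*s) = 14 - 7*s)
B(66) + 46881 = (14 - 7*66) + 46881 = (14 - 462) + 46881 = -448 + 46881 = 46433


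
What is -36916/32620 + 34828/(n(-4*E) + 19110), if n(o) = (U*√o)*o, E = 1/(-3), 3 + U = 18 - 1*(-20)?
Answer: 11336340259/16410037385 - 208968*√3/70429345 ≈ 0.68568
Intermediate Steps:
U = 35 (U = -3 + (18 - 1*(-20)) = -3 + (18 + 20) = -3 + 38 = 35)
E = -⅓ ≈ -0.33333
n(o) = 35*o^(3/2) (n(o) = (35*√o)*o = 35*o^(3/2))
-36916/32620 + 34828/(n(-4*E) + 19110) = -36916/32620 + 34828/(35*(-4*(-⅓))^(3/2) + 19110) = -36916*1/32620 + 34828/(35*(4/3)^(3/2) + 19110) = -9229/8155 + 34828/(35*(8*√3/9) + 19110) = -9229/8155 + 34828/(280*√3/9 + 19110) = -9229/8155 + 34828/(19110 + 280*√3/9)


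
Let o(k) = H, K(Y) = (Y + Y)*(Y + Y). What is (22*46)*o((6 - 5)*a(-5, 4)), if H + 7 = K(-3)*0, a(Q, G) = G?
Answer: -7084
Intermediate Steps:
K(Y) = 4*Y² (K(Y) = (2*Y)*(2*Y) = 4*Y²)
H = -7 (H = -7 + (4*(-3)²)*0 = -7 + (4*9)*0 = -7 + 36*0 = -7 + 0 = -7)
o(k) = -7
(22*46)*o((6 - 5)*a(-5, 4)) = (22*46)*(-7) = 1012*(-7) = -7084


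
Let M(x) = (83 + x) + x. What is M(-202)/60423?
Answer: -107/20141 ≈ -0.0053125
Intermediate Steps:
M(x) = 83 + 2*x
M(-202)/60423 = (83 + 2*(-202))/60423 = (83 - 404)*(1/60423) = -321*1/60423 = -107/20141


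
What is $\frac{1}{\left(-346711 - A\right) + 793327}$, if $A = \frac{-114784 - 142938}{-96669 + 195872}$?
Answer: $\frac{99203}{44305904770} \approx 2.239 \cdot 10^{-6}$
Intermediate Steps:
$A = - \frac{257722}{99203} \approx -2.5979$
$\frac{1}{\left(-346711 - A\right) + 793327} = \frac{1}{\left(-346711 - - \frac{257722}{99203}\right) + 793327} = \frac{1}{\left(-346711 + \frac{257722}{99203}\right) + 793327} = \frac{1}{- \frac{34394513611}{99203} + 793327} = \frac{1}{\frac{44305904770}{99203}} = \frac{99203}{44305904770}$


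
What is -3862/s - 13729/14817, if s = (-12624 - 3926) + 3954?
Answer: -57853615/93317466 ≈ -0.61997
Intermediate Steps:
s = -12596 (s = -16550 + 3954 = -12596)
-3862/s - 13729/14817 = -3862/(-12596) - 13729/14817 = -3862*(-1/12596) - 13729*1/14817 = 1931/6298 - 13729/14817 = -57853615/93317466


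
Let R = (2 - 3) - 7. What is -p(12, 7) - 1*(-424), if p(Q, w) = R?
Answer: 432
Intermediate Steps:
R = -8 (R = -1 - 7 = -8)
p(Q, w) = -8
-p(12, 7) - 1*(-424) = -1*(-8) - 1*(-424) = 8 + 424 = 432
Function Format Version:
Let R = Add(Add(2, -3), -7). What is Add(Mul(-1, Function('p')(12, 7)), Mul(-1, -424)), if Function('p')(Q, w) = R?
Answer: 432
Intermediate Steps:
R = -8 (R = Add(-1, -7) = -8)
Function('p')(Q, w) = -8
Add(Mul(-1, Function('p')(12, 7)), Mul(-1, -424)) = Add(Mul(-1, -8), Mul(-1, -424)) = Add(8, 424) = 432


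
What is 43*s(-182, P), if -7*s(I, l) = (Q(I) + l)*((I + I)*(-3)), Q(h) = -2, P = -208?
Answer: 1408680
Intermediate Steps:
s(I, l) = 6*I*(-2 + l)/7 (s(I, l) = -(-2 + l)*(I + I)*(-3)/7 = -(-2 + l)*(2*I)*(-3)/7 = -(-2 + l)*(-6*I)/7 = -(-6)*I*(-2 + l)/7 = 6*I*(-2 + l)/7)
43*s(-182, P) = 43*((6/7)*(-182)*(-2 - 208)) = 43*((6/7)*(-182)*(-210)) = 43*32760 = 1408680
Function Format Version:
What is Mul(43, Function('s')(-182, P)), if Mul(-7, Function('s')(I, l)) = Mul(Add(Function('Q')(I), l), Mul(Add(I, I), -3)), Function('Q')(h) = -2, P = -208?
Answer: 1408680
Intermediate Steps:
Function('s')(I, l) = Mul(Rational(6, 7), I, Add(-2, l)) (Function('s')(I, l) = Mul(Rational(-1, 7), Mul(Add(-2, l), Mul(Add(I, I), -3))) = Mul(Rational(-1, 7), Mul(Add(-2, l), Mul(Mul(2, I), -3))) = Mul(Rational(-1, 7), Mul(Add(-2, l), Mul(-6, I))) = Mul(Rational(-1, 7), Mul(-6, I, Add(-2, l))) = Mul(Rational(6, 7), I, Add(-2, l)))
Mul(43, Function('s')(-182, P)) = Mul(43, Mul(Rational(6, 7), -182, Add(-2, -208))) = Mul(43, Mul(Rational(6, 7), -182, -210)) = Mul(43, 32760) = 1408680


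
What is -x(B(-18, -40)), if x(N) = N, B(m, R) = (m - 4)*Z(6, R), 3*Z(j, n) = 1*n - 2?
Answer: -308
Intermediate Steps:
Z(j, n) = -⅔ + n/3 (Z(j, n) = (1*n - 2)/3 = (n - 2)/3 = (-2 + n)/3 = -⅔ + n/3)
B(m, R) = (-4 + m)*(-⅔ + R/3) (B(m, R) = (m - 4)*(-⅔ + R/3) = (-4 + m)*(-⅔ + R/3))
-x(B(-18, -40)) = -(-4 - 18)*(-2 - 40)/3 = -(-22)*(-42)/3 = -1*308 = -308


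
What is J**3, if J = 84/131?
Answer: 592704/2248091 ≈ 0.26365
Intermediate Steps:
J = 84/131 (J = 84*(1/131) = 84/131 ≈ 0.64122)
J**3 = (84/131)**3 = 592704/2248091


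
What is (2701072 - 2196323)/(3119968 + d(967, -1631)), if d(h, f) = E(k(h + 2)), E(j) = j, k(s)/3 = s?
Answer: 72107/446125 ≈ 0.16163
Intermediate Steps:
k(s) = 3*s
d(h, f) = 6 + 3*h (d(h, f) = 3*(h + 2) = 3*(2 + h) = 6 + 3*h)
(2701072 - 2196323)/(3119968 + d(967, -1631)) = (2701072 - 2196323)/(3119968 + (6 + 3*967)) = 504749/(3119968 + (6 + 2901)) = 504749/(3119968 + 2907) = 504749/3122875 = 504749*(1/3122875) = 72107/446125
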